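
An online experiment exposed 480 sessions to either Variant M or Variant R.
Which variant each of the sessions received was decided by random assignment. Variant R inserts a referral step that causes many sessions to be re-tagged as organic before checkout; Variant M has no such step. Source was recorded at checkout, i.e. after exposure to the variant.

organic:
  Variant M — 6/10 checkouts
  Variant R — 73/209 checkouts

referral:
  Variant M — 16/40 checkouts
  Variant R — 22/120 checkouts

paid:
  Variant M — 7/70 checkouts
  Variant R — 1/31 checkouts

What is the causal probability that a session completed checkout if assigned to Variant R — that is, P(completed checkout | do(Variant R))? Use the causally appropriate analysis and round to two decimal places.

Within every traffic source level Variant M has the higher rate, yet pooled Variant R does — Simpson's reversal.
Because the variant influences traffic source, traffic source is a post-treatment mediator, not a confounder. Stratifying on it would bias the estimate; the causal effect is the crude pooled difference.
So P(outcome | do(Variant R)) is just the pooled rate for Variant R: 96/360 = 0.267.

0.27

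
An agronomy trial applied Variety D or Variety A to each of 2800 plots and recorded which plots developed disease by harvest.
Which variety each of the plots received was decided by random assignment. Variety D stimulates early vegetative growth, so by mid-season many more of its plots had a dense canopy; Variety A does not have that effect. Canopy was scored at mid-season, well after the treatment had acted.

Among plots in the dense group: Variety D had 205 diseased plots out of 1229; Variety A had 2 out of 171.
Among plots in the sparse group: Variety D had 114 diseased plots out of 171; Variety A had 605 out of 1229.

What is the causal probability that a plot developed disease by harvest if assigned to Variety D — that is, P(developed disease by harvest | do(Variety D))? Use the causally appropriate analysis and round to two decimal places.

0.23

Within every mid-season canopy level Variety A has the lower rate, yet pooled Variety D does — Simpson's reversal.
Because the variety influences mid-season canopy, mid-season canopy is a post-treatment mediator, not a confounder. Stratifying on it would bias the estimate; the causal effect is the crude pooled difference.
So P(outcome | do(Variety D)) is just the pooled rate for Variety D: 319/1400 = 0.228.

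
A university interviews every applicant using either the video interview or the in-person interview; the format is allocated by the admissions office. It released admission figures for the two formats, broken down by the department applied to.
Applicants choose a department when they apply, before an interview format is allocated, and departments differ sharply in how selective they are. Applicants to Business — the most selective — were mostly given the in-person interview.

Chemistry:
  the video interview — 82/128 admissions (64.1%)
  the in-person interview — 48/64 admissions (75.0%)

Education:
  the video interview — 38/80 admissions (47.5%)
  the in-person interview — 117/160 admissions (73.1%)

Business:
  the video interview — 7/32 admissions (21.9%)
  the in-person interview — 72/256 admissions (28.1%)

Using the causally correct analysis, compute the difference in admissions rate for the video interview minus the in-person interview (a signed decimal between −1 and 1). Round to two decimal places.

-0.14

The stratified and pooled comparisons disagree (the in-person interview wins within each department; the video interview wins overall), so the answer turns on the causal role of department.
The imbalance in department arose from how applicants were allocated, not from anything the interview format did; and department independently affects the outcome. The pooled gap is confounded — condition on department.
Adjusting over the population distribution of department: 0.267·(0.641−0.750) + 0.333·(0.475−0.731) + 0.400·(0.219−0.281) = -0.140.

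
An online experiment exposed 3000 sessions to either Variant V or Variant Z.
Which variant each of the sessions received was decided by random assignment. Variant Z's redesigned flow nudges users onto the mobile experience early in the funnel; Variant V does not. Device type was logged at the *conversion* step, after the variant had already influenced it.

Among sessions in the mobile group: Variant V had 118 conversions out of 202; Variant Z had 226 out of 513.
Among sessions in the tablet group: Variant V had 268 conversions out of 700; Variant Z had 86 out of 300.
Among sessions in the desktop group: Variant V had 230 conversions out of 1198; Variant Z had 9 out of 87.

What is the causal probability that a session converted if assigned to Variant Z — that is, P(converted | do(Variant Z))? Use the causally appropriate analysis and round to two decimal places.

Variant V is higher inside every device type stratum but Variant Z is higher in aggregate. Whether to stratify depends on how device type relates to the variant.
Device type is recorded after the variant and is itself shifted by it — it sits on the causal path from variant to outcome. Conditioning on a mediator would strip out part of the effect we want; the pooled comparison gives the total causal effect.
So P(outcome | do(Variant Z)) is just the pooled rate for Variant Z: 321/900 = 0.357.

0.36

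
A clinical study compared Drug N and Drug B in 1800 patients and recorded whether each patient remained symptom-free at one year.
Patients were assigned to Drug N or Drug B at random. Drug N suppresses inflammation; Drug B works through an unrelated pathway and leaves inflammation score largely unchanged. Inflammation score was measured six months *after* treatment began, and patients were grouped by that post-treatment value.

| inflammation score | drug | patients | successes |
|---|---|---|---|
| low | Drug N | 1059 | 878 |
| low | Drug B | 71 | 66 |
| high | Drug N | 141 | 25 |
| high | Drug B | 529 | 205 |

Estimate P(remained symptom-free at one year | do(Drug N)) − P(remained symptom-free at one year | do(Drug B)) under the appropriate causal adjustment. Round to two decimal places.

The distribution of inflammation score is itself part of what the drug does — it is an intermediate outcome. Holding it fixed would remove that part of the effect; the total effect is the pooled difference.
The causal difference is the pooled difference: 0.752 − 0.452 = +0.301.

+0.30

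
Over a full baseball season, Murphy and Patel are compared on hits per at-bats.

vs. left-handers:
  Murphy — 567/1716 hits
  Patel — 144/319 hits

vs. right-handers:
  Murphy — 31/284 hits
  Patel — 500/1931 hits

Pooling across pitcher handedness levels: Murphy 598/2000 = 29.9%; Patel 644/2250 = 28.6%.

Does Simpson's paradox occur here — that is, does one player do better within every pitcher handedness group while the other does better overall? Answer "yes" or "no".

yes

Within each pitcher handedness level (vs. left-handers 33.0% vs 45.1%; vs. right-handers 10.9% vs 25.9%), Patel has the higher rate every time. Pooled: 29.9% vs 28.6% — Murphy has the higher rate overall. The two comparisons disagree.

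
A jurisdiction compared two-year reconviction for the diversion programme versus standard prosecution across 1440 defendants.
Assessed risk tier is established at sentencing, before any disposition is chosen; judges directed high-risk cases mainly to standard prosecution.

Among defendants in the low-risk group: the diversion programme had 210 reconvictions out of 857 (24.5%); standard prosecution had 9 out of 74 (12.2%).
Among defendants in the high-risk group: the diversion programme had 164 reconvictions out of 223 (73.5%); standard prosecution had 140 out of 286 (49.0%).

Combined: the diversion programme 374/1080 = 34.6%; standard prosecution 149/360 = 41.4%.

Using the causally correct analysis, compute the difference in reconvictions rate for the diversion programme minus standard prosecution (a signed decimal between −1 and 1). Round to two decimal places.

+0.17

The imbalance in assessed risk tier arose from how defendants were allocated, not from anything the disposition did; and assessed risk tier independently affects the outcome. The pooled gap is confounded — condition on assessed risk tier.
Adjusting over the population distribution of assessed risk tier: 0.647·(0.245−0.122) + 0.353·(0.735−0.490) = +0.167.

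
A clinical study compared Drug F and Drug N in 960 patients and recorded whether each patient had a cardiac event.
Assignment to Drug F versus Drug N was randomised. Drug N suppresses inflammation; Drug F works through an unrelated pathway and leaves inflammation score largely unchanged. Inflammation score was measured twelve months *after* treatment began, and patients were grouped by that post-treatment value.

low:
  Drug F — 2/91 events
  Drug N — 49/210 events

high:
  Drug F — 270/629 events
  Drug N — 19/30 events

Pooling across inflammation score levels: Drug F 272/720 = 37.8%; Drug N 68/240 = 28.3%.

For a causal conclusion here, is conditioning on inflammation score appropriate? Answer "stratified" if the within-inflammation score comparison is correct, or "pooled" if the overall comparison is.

Inflammation score is recorded after the drug and is itself shifted by it — it sits on the causal path from drug to outcome. Conditioning on a mediator would strip out part of the effect we want; the pooled comparison gives the total causal effect.
Pooled: Drug F 37.8% vs Drug N 28.3%; Drug N is lower overall.

pooled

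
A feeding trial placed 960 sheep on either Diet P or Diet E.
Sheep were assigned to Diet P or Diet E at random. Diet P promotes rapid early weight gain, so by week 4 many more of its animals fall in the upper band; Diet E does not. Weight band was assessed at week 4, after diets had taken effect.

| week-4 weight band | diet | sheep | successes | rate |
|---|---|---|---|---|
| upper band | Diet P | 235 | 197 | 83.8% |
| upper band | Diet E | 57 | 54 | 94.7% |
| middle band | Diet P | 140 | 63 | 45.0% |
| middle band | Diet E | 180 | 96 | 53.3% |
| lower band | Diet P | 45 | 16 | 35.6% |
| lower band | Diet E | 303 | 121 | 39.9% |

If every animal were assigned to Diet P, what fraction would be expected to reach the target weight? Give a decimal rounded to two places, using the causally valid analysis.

The week-4 weight band-specific comparison favours Diet E throughout, but the pooled figures favour Diet P. The question is whether to condition on week-4 weight band.
The distribution of week-4 weight band is itself part of what the diet does — it is an intermediate outcome. Holding it fixed would remove that part of the effect; the total effect is the pooled difference.
So P(outcome | do(Diet P)) is just the pooled rate for Diet P: 276/420 = 0.657.

0.66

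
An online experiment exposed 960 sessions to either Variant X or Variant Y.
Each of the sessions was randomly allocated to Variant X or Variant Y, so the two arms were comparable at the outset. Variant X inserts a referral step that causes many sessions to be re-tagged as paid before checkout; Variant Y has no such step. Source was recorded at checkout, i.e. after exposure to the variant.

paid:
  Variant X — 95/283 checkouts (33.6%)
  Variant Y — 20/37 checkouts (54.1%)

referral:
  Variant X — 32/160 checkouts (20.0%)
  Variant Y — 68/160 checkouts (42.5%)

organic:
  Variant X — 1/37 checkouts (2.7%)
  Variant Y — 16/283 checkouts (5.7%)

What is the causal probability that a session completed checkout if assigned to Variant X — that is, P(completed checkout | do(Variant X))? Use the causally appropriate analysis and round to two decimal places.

0.27

Stratifying would compare variants among sessions the variants themselves sorted into traffic source groups — a form of selection on an intermediate. The unconditioned pooled rates give the total causal effect.
So P(outcome | do(Variant X)) is just the pooled rate for Variant X: 128/480 = 0.267.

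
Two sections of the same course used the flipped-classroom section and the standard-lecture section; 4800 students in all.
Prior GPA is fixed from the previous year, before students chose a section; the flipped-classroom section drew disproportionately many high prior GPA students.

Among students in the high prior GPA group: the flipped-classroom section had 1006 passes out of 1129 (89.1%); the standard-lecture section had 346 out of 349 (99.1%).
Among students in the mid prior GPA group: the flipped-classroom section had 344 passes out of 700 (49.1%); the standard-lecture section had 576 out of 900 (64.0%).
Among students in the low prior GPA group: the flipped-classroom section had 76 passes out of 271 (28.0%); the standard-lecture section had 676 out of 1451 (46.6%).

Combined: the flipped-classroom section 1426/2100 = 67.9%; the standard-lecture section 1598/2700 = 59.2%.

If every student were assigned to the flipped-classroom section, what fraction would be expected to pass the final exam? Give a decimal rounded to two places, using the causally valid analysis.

Within every prior GPA band level the standard-lecture section has the higher rate, yet pooled the flipped-classroom section does — Simpson's reversal.
Here prior GPA band is a common cause — it drives both which teaching method a case falls under and the outcome. The crude comparison mixes populations; the stratum-specific rates are the causally relevant ones.
Standardising the flipped-classroom section to the population prior GPA band mix: 0.308·1006/1129 + 0.333·344/700 + 0.359·76/271 = 0.539.

0.54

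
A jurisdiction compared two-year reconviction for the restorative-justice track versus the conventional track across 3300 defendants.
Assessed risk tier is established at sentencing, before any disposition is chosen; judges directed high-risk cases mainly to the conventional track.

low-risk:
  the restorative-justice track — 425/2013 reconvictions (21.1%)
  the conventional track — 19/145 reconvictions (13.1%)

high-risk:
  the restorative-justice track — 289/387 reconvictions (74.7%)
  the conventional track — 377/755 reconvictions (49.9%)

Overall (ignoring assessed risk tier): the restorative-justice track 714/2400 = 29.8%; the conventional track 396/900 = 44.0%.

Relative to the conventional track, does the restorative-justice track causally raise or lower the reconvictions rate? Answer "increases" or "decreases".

increases

the conventional track is lower inside every assessed risk tier stratum but the restorative-justice track is lower in aggregate. Whether to stratify depends on how assessed risk tier relates to the disposition.
Assessed risk tier is set before the disposition has any effect — it is not caused by the disposition — and it independently drives the outcome. That makes it a confounder, so the causal comparison is within assessed risk tier levels.
Within each level — low-risk: 21.1% vs 13.1%; high-risk: 74.7% vs 49.9% — the conventional track is lower every time.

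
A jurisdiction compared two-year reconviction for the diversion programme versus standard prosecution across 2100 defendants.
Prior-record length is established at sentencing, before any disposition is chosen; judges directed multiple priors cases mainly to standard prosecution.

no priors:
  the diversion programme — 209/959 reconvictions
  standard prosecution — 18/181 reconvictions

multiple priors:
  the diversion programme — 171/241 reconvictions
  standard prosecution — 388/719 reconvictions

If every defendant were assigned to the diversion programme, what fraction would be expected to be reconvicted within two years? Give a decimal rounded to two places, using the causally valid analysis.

Prior-record length is set before the disposition has any effect — it is not caused by the disposition — and it independently drives the outcome. That makes it a confounder, so the causal comparison is within prior-record length levels.
Standardising the diversion programme to the population prior-record length mix: 0.543·209/959 + 0.457·171/241 = 0.443.

0.44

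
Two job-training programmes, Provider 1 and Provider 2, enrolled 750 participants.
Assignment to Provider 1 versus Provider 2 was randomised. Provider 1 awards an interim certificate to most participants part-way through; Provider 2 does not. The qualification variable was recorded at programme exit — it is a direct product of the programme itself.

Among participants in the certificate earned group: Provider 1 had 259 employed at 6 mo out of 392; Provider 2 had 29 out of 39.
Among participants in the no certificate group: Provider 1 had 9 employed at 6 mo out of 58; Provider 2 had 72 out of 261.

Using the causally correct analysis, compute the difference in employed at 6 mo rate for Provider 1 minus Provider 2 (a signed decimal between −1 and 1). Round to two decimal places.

+0.26

The qualification attained during the programme-specific comparison favours Provider 2 throughout, but the pooled figures favour Provider 1. The question is whether to condition on qualification attained during the programme.
Qualification attained during the programme lies on the pathway programme → qualification attained during the programme → outcome, so adjusting for it blocks the indirect effect. For the total causal effect of programme, use the unadjusted pooled rates.
The causal difference is the pooled difference: 0.596 − 0.337 = +0.259.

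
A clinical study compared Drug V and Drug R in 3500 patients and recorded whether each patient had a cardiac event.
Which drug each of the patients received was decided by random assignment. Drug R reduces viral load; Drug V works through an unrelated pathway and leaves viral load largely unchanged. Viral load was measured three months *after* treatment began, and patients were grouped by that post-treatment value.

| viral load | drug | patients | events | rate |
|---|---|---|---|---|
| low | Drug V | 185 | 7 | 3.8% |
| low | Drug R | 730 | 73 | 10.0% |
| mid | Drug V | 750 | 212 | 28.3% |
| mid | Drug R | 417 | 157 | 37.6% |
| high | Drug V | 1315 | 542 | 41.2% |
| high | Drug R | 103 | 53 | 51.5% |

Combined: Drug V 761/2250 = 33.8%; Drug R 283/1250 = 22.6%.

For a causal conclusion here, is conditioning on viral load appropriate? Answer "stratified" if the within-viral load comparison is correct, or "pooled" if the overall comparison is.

pooled

Within every viral load level Drug V has the lower rate, yet pooled Drug R does — Simpson's reversal.
Viral load lies on the pathway drug → viral load → outcome, so adjusting for it blocks the indirect effect. For the total causal effect of drug, use the unadjusted pooled rates.
Pooled: Drug V 33.8% vs Drug R 22.6%; Drug R is lower overall.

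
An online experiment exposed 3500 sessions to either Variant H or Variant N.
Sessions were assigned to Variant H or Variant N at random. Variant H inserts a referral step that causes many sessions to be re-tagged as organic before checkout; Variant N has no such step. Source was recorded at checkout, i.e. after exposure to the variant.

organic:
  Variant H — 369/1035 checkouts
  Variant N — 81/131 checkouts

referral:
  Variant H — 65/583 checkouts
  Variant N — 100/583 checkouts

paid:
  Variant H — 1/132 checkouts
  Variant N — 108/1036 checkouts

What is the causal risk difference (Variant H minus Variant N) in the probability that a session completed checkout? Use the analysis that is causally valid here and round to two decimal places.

+0.08

The traffic source-specific comparison favours Variant N throughout, but the pooled figures favour Variant H. The question is whether to condition on traffic source.
Traffic source is recorded after the variant and is itself shifted by it — it sits on the causal path from variant to outcome. Conditioning on a mediator would strip out part of the effect we want; the pooled comparison gives the total causal effect.
The causal difference is the pooled difference: 0.249 − 0.165 = +0.083.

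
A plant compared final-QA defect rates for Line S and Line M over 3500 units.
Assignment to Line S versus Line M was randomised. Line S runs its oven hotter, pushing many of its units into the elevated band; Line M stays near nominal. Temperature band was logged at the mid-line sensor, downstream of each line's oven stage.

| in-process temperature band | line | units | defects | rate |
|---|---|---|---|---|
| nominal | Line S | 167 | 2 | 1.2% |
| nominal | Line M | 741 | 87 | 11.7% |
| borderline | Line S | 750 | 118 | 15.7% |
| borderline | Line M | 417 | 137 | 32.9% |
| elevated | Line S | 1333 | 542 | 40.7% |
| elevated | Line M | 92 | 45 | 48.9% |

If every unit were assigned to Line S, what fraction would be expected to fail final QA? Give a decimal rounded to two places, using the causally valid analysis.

The in-process temperature band-specific comparison favours Line S throughout, but the pooled figures favour Line M. The question is whether to condition on in-process temperature band.
In-process temperature band is downstream of the line. One should not condition on a consequence of treatment, so the overall rates are the right comparison.
So P(outcome | do(Line S)) is just the pooled rate for Line S: 662/2250 = 0.294.

0.29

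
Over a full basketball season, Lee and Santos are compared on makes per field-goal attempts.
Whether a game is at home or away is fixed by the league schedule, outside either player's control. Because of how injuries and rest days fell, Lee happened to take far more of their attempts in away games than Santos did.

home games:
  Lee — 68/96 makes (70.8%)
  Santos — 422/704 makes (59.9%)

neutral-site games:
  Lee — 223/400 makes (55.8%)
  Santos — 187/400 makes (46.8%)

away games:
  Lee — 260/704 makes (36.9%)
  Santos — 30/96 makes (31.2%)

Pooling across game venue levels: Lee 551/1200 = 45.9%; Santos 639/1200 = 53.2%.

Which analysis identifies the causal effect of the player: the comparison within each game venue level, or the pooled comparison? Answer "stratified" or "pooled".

stratified

The stratified and pooled comparisons disagree (Lee wins within each game venue; Santos wins overall), so the answer turns on the causal role of game venue.
The imbalance in game venue arose from how field-goal attempts were allocated, not from anything the player did; and game venue independently affects the outcome. The pooled gap is confounded — condition on game venue.
Within each level — home games: 70.8% vs 59.9%; neutral-site games: 55.8% vs 46.8%; away games: 36.9% vs 31.2% — Lee is higher every time.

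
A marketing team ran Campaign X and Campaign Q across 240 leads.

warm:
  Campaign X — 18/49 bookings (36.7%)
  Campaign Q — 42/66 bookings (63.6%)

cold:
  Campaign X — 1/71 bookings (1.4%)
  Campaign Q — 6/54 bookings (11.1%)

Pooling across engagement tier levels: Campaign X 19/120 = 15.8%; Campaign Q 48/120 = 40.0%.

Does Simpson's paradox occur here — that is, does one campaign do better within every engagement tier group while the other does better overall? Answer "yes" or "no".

Within each engagement tier level (warm 36.7% vs 63.6%; cold 1.4% vs 11.1%), Campaign Q has the higher rate every time. Pooled: 15.8% vs 40.0% — Campaign Q has the higher rate overall. They agree.

no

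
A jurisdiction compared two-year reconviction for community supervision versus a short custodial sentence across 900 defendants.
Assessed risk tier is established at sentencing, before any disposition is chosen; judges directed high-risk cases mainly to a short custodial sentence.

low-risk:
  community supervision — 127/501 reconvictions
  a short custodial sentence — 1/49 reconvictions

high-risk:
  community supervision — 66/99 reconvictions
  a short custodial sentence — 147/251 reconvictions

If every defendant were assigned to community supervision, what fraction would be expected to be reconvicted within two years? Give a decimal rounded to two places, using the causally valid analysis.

Since assessed risk tier is a pre-existing factor (not a product of the disposition) and it affects the outcome on its own, it is a confounder. The stratified rates, not the pooled rate, identify the causal effect.
Standardising community supervision to the population assessed risk tier mix: 0.611·127/501 + 0.389·66/99 = 0.414.

0.41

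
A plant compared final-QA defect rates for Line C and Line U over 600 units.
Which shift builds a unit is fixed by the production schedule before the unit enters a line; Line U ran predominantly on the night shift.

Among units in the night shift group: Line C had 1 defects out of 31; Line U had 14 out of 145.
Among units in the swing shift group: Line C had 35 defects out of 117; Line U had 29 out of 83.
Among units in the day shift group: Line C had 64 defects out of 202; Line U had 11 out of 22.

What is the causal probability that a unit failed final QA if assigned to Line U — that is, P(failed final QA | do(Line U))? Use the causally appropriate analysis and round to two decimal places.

0.33

Within every shift level Line C has the lower rate, yet pooled Line U does — Simpson's reversal.
Shift differs across lines for reasons unrelated to any effect of the line itself, and it separately predicts the outcome — a classic confounder. We must compare within shift levels.
Standardising Line U to the population shift mix: 0.293·14/145 + 0.333·29/83 + 0.373·11/22 = 0.331.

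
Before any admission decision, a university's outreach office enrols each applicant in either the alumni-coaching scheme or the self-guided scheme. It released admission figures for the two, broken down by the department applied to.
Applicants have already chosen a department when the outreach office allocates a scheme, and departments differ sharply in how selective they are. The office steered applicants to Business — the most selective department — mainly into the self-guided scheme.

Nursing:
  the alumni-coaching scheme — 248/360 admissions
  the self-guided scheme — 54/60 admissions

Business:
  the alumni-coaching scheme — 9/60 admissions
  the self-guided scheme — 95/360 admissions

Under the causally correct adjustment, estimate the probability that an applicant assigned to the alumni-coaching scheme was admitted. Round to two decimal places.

the self-guided scheme is higher inside every department stratum but the alumni-coaching scheme is higher in aggregate. Whether to stratify depends on how department relates to the outreach scheme.
Since department is a pre-existing factor (not a product of the outreach scheme) and it affects the outcome on its own, it is a confounder. The stratified rates, not the pooled rate, identify the causal effect.
Standardising the alumni-coaching scheme to the population department mix: 0.500·248/360 + 0.500·9/60 = 0.419.

0.42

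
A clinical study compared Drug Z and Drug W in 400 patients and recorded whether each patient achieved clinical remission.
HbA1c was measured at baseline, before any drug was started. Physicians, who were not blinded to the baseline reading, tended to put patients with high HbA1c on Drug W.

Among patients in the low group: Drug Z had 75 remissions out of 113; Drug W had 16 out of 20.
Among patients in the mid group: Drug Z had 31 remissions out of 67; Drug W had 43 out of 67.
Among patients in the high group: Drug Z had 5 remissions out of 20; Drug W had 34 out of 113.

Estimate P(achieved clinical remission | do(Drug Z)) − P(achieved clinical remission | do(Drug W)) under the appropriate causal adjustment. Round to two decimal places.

-0.12

Here HbA1c is a common cause — it drives both which drug a case falls under and the outcome. The crude comparison mixes populations; the stratum-specific rates are the causally relevant ones.
Adjusting over the population distribution of HbA1c: 0.333·(0.664−0.800) + 0.335·(0.463−0.642) + 0.333·(0.250−0.301) = -0.122.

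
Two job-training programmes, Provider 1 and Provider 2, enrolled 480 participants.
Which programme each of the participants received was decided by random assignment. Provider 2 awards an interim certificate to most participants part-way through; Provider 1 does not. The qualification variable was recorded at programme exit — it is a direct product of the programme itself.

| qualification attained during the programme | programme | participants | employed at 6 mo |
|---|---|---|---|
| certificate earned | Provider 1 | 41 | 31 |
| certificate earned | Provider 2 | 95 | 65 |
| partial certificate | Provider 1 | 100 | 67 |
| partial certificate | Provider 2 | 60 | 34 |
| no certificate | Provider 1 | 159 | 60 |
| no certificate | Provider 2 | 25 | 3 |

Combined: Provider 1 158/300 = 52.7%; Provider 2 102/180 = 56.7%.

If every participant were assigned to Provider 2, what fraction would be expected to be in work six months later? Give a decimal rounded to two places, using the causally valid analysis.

0.57

Within every qualification attained during the programme level Provider 1 has the higher rate, yet pooled Provider 2 does — Simpson's reversal.
Stratifying would compare programmes among participants the programmes themselves sorted into qualification attained during the programme groups — a form of selection on an intermediate. The unconditioned pooled rates give the total causal effect.
So P(outcome | do(Provider 2)) is just the pooled rate for Provider 2: 102/180 = 0.567.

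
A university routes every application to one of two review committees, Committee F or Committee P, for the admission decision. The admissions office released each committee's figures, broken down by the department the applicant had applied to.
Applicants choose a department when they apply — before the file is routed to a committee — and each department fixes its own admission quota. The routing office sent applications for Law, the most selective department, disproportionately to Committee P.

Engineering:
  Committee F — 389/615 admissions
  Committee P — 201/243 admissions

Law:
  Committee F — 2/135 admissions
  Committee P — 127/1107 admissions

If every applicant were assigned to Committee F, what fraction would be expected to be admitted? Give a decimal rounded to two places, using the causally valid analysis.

Department differs across review committees for reasons unrelated to any effect of the review committee itself, and it separately predicts the outcome — a classic confounder. We must compare within department levels.
Standardising Committee F to the population department mix: 0.409·389/615 + 0.591·2/135 = 0.267.

0.27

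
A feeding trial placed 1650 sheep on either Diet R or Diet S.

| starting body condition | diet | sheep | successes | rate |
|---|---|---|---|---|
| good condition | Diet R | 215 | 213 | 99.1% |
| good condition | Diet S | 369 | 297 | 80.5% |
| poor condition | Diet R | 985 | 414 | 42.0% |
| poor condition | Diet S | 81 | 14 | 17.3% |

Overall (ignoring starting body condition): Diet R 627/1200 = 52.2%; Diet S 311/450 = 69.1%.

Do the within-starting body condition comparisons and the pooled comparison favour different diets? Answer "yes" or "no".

yes

Within each starting body condition level (good condition 99.1% vs 80.5%; poor condition 42.0% vs 17.3%), Diet R has the higher rate every time. Pooled: 52.2% vs 69.1% — Diet S has the higher rate overall. The two comparisons disagree.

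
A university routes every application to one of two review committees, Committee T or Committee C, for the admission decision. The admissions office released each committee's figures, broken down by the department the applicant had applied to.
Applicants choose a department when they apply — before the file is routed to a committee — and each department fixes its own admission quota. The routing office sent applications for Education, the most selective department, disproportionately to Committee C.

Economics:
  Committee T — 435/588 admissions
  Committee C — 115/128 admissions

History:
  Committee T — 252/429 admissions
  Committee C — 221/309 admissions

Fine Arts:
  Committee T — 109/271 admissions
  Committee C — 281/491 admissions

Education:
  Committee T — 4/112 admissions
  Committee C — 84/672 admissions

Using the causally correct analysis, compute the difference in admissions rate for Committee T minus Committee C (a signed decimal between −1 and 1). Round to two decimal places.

Committee C is higher inside every department stratum but Committee T is higher in aggregate. Whether to stratify depends on how department relates to the review committee.
Here department is a common cause — it drives both which review committee a case falls under and the outcome. The crude comparison mixes populations; the stratum-specific rates are the causally relevant ones.
Adjusting over the population distribution of department: 0.239·(0.740−0.898) + 0.246·(0.587−0.715) + 0.254·(0.402−0.572) + 0.261·(0.036−0.125) = -0.136.

-0.14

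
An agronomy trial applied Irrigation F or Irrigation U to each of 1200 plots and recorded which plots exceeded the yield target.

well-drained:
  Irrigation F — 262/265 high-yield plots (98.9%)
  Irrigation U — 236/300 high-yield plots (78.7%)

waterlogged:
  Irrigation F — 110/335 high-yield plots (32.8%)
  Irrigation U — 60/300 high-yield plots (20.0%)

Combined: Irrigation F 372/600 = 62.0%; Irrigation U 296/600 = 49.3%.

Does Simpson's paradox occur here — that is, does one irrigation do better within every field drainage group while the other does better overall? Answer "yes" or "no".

no

Within each field drainage level (well-drained 98.9% vs 78.7%; waterlogged 32.8% vs 20.0%), Irrigation F has the higher rate every time. Pooled: 62.0% vs 49.3% — Irrigation F has the higher rate overall. They agree.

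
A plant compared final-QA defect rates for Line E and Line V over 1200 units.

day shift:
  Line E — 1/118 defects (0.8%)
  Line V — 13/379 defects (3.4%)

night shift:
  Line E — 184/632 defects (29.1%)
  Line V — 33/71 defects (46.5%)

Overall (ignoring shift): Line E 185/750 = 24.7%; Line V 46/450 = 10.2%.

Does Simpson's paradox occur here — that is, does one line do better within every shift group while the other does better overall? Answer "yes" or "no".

Within each shift level (day shift 0.8% vs 3.4%; night shift 29.1% vs 46.5%), Line E has the lower rate every time. Pooled: 24.7% vs 10.2% — Line V has the lower rate overall. The two comparisons disagree.

yes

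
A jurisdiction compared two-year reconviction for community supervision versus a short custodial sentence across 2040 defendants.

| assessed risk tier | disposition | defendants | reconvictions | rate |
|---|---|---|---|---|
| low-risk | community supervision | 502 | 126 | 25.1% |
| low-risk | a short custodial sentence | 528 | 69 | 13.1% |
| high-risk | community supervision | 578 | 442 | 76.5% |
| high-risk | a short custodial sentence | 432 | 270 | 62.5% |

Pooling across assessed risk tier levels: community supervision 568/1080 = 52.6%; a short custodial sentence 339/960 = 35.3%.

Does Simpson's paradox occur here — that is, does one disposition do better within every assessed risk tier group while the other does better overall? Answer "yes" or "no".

no

Within each assessed risk tier level (low-risk 25.1% vs 13.1%; high-risk 76.5% vs 62.5%), a short custodial sentence has the lower rate every time. Pooled: 52.6% vs 35.3% — a short custodial sentence has the lower rate overall. They agree.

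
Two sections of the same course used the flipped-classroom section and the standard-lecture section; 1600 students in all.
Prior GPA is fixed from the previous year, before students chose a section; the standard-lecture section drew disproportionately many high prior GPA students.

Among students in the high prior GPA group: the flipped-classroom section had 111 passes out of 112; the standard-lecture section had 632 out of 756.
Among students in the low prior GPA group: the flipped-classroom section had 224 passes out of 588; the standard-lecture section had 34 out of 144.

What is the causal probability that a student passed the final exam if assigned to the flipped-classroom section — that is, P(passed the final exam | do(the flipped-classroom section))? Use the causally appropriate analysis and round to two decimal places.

0.71

The stratified and pooled comparisons disagree (the flipped-classroom section wins within each prior GPA band; the standard-lecture section wins overall), so the answer turns on the causal role of prior GPA band.
Since prior GPA band is a pre-existing factor (not a product of the teaching method) and it affects the outcome on its own, it is a confounder. The stratified rates, not the pooled rate, identify the causal effect.
Standardising the flipped-classroom section to the population prior GPA band mix: 0.542·111/112 + 0.458·224/588 = 0.712.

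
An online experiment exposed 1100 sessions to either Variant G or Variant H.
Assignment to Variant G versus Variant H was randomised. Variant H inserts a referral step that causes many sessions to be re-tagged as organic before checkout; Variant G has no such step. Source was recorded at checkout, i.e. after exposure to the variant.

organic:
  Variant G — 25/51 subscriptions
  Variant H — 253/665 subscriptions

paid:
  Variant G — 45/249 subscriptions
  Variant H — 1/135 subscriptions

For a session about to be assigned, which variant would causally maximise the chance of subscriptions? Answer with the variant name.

The traffic source-specific comparison favours Variant G throughout, but the pooled figures favour Variant H. The question is whether to condition on traffic source.
Traffic source here is a post-treatment variable shaped by the variant; conditioning on it would introduce bias rather than remove it. The overall comparison is the causal one.
Pooled: Variant G 23.3% vs Variant H 31.8%; Variant H is higher overall.

Variant H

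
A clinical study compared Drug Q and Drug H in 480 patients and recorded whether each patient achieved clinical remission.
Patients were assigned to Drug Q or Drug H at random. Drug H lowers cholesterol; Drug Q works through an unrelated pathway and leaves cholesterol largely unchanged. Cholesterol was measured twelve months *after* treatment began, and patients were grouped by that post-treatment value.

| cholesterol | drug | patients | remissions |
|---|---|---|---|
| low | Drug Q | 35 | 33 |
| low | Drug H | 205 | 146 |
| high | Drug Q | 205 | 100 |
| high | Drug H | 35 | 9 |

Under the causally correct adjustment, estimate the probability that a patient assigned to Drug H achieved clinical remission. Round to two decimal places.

0.65

Cholesterol here is a post-treatment variable shaped by the drug; conditioning on it would introduce bias rather than remove it. The overall comparison is the causal one.
So P(outcome | do(Drug H)) is just the pooled rate for Drug H: 155/240 = 0.646.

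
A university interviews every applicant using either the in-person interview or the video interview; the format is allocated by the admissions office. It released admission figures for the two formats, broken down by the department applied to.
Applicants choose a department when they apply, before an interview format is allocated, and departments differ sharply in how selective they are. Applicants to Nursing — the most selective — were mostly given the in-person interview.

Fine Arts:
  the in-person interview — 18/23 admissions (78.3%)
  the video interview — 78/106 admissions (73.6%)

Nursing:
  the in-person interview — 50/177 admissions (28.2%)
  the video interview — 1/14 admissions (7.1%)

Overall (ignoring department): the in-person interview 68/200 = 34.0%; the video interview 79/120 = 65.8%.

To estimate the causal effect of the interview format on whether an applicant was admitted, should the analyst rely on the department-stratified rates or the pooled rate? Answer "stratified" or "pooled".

Within every department level the in-person interview has the higher rate, yet pooled the video interview does — Simpson's reversal.
Nothing the interview format does changes department; the imbalance is an allocation artefact. With department also predicting the outcome, the pooled figure is confounded, and the within-stratum comparison is the causal one.
Within each level — Fine Arts: 78.3% vs 73.6%; Nursing: 28.2% vs 7.1% — the in-person interview is higher every time.

stratified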